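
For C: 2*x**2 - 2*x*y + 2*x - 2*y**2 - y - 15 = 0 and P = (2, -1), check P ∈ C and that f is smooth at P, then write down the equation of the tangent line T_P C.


Tangent line at P: 12*x - y - 25 = 0.

Step 1: f(2, -1) = 0, so P lies on C.
Step 2: partial derivatives
  f_x(x, y) = 4*x - 2*y + 2, f_y(x, y) = -2*x - 4*y - 1.
  f_x(P) = 12, f_y(P) = -1 (gradient nonzero, so P is smooth).
Step 3: tangent line at P: 12·(x − 2) + -1·(y − -1) = 0.
Expanding: 12*x - y - 25 = 0.


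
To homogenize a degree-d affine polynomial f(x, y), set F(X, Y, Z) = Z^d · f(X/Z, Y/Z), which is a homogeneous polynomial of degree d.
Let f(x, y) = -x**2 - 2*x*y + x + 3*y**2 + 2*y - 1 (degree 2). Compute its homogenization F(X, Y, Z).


F(X, Y, Z) = -X**2 - 2*X*Y + X*Z + 3*Y**2 + 2*Y*Z - Z**2

deg(f) = 2.
Substitute x = X/Z, y = Y/Z into f, then multiply by Z^2.
  monomial -1·x^2·y^0 ↦ -1·X^2·Y^0·Z^0.
  monomial -2·x^1·y^1 ↦ -2·X^1·Y^1·Z^0.
  monomial 1·x^1·y^0 ↦ 1·X^1·Y^0·Z^1.
  monomial 3·x^0·y^2 ↦ 3·X^0·Y^2·Z^0.
  monomial 2·x^0·y^1 ↦ 2·X^0·Y^1·Z^1.
  monomial -1·x^0·y^0 ↦ -1·X^0·Y^0·Z^2.
Collecting: F(X, Y, Z) = -X**2 - 2*X*Y + X*Z + 3*Y**2 + 2*Y*Z - Z**2.


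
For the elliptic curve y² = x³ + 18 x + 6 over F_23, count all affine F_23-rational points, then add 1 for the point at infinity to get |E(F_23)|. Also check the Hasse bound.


Affine points = {(0, 11), (0, 12), (1, 5), (1, 18), (2, 2), (2, 21), (3, 8), (3, 15), (4, 2), (4, 21), (6, 10), (6, 13), (8, 8), (8, 15), (9, 0), (10, 6), (10, 17), (12, 8), (12, 15), (14, 9), (14, 14), (17, 2), (17, 21), (19, 10), (19, 13), (21, 10), (21, 13)}; affine count = 27; |E(F_23)| = 28.

Discriminant check: Δ ∝ 4a³ + 27b² = 4·18³ + 27·6² = 4·5832 + 27·36 ≡ 12 (mod 23). Nonzero ⇒ E is nonsingular.
For each x ∈ F_23, compute rhs = x³ + 18·x + 6 mod 23, then count y ∈ F_23 with y² ≡ rhs.
  x = 0: rhs = 6, matching y values: 11, 12 (2 points).
  x = 1: rhs = 2, matching y values: 5, 18 (2 points).
  x = 2: rhs = 4, matching y values: 2, 21 (2 points).
  x = 3: rhs = 18, matching y values: 8, 15 (2 points).
  x = 4: rhs = 4, matching y values: 2, 21 (2 points).
  x = 5: rhs = 14, matching y values: none (0 points).
  x = 6: rhs = 8, matching y values: 10, 13 (2 points).
  x = 7: rhs = 15, matching y values: none (0 points).
  x = 8: rhs = 18, matching y values: 8, 15 (2 points).
  x = 9: rhs = 0, matching y values: 0 (1 points).
  x = 10: rhs = 13, matching y values: 6, 17 (2 points).
  x = 11: rhs = 17, matching y values: none (0 points).
  x = 12: rhs = 18, matching y values: 8, 15 (2 points).
  x = 13: rhs = 22, matching y values: none (0 points).
  x = 14: rhs = 12, matching y values: 9, 14 (2 points).
  x = 15: rhs = 17, matching y values: none (0 points).
  x = 16: rhs = 20, matching y values: none (0 points).
  x = 17: rhs = 4, matching y values: 2, 21 (2 points).
  x = 18: rhs = 21, matching y values: none (0 points).
  x = 19: rhs = 8, matching y values: 10, 13 (2 points).
  x = 20: rhs = 17, matching y values: none (0 points).
  x = 21: rhs = 8, matching y values: 10, 13 (2 points).
  x = 22: rhs = 10, matching y values: none (0 points).
Total affine count: 27.
Full point count |E(F_23)| = 27 + 1 = 28.
Hasse bound: |28 − (23+1)| = |4| = 4 ≤ 2√23 ≈ 9.5917 ✓.


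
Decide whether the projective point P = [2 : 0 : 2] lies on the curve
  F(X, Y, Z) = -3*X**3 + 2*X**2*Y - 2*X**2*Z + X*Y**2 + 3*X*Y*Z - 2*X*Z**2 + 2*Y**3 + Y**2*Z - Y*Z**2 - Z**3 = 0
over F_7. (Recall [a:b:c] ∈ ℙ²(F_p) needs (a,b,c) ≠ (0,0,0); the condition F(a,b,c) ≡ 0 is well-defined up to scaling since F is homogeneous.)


F(2,0,2) ≡ 6 (mod 7); P is NOT on the curve.

Evaluate F(2, 0, 2) term-by-term (mod 7).
  -3*X**3 ↦ -3·8·1·1 = -24
  2*X**2*Y ↦ 2·4·0·1 = 0
  -2*X**2*Z ↦ -2·4·1·2 = -16
  X*Y**2 ↦ 1·2·0·1 = 0
  3*X*Y*Z ↦ 3·2·0·2 = 0
  -2*X*Z**2 ↦ -2·2·1·4 = -16
  2*Y**3 ↦ 2·1·0·1 = 0
  Y**2*Z ↦ 1·1·0·2 = 0
  -Y*Z**2 ↦ -1·1·0·4 = 0
  -Z**3 ↦ -1·1·1·8 = -8
Sum: F(2, 0, 2) = (-24) + (0) + (-16) + (0) + (0) + (-16) + (0) + (0) + (0) + (-8) = -64.
Reducing mod 7: -64 ≡ 6 (mod 7).
Since F(a, b, c) ≡ 6 ≠ 0 (mod 7), P does NOT lie on the curve.


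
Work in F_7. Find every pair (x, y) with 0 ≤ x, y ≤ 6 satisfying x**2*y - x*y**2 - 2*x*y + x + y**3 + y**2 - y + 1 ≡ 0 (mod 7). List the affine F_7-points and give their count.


Affine F_7-points: {(0, 4), (2, 5), (4, 4), (6, 0)}; count = 4.

For each of the 49 pairs (x, y) ∈ F_7², evaluate f(x, y) mod 7. Record the zeros.
  x = 0: [0↦1, 1↦2, 2↦4, 3↦6, 4↦0, 5↦6, 6↦2]  zeros at y ∈ {4}
  x = 1: [0↦2, 1↦1, 2↦6, 3↦2, 4↦2, 5↦5, 6↦3]  zeros at y ∈ ∅
  x = 2: [0↦3, 1↦2, 2↦5, 3↦4, 4↦5, 5↦0, 6↦2]  zeros at y ∈ {5}
  x = 3: [0↦4, 1↦5, 2↦1, 3↦5, 4↦2, 5↦5, 6↦6]  zeros at y ∈ ∅
  x = 4: [0↦5, 1↦3, 2↦1, 3↦5, 4↦0, 5↦6, 6↦1]  zeros at y ∈ {4}
  x = 5: [0↦6, 1↦3, 2↦5, 3↦4, 4↦6, 5↦3, 6↦1]  zeros at y ∈ ∅
  x = 6: [0↦0, 1↦5, 2↦6, 3↦2, 4↦6, 5↦3, 6↦6]  zeros at y ∈ {0}
Collecting zeros: affine points = {(0, 4), (2, 5), (4, 4), (6, 0)}.
Total count |C(F_7)_aff| = 4.


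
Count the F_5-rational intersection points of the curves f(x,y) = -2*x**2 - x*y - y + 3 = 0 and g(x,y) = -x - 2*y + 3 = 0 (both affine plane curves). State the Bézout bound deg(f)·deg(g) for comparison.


Common zeros: {(3, 0)}; count = 1; Bézout bound = 2.

deg(f) = 2, deg(g) = 1, so Bézout bound = 2.
Scan x ∈ F_5. For each x, list the y ∈ F_5 with f(x, y) ≡ 0 and those with g(x, y) ≡ 0 (mod 5); the common zeros in that column are the intersection.
  x = 0: f ≡ 0 at y ∈ {3}; g ≡ 0 at y ∈ {4}; common: ∅.
  x = 1: f ≡ 0 at y ∈ {3}; g ≡ 0 at y ∈ {1}; common: ∅.
  x = 2: f ≡ 0 at y ∈ {0}; g ≡ 0 at y ∈ {3}; common: ∅.
  x = 3: f ≡ 0 at y ∈ {0}; g ≡ 0 at y ∈ {0}; common: {0}.
  x = 4: f ≡ 0 at y ∈ ∅; g ≡ 0 at y ∈ {2}; common: ∅.
Collecting: common zeros = {(3, 0)}, so the count is 1.
Comparison with the Bézout bound: 1 ≤ 2 = deg(f)·deg(g), as expected for curves with no common component (the affine F_5-count falls short of the bound because intersections may lie at infinity, over extension fields, or carry multiplicity).


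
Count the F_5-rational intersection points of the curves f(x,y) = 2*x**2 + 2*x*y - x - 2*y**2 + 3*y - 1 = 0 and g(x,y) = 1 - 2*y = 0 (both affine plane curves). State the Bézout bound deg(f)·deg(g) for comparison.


Common zeros: {(0, 3)}; count = 1; Bézout bound = 2.

deg(f) = 2, deg(g) = 1, so Bézout bound = 2.
Scan x ∈ F_5. For each x, list the y ∈ F_5 with f(x, y) ≡ 0 and those with g(x, y) ≡ 0 (mod 5); the common zeros in that column are the intersection.
  x = 0: f ≡ 0 at y ∈ {1, 3}; g ≡ 0 at y ∈ {3}; common: {3}.
  x = 1: f ≡ 0 at y ∈ {0}; g ≡ 0 at y ∈ {3}; common: ∅.
  x = 2: f ≡ 0 at y ∈ {0, 1}; g ≡ 0 at y ∈ {3}; common: ∅.
  x = 3: f ≡ 0 at y ∈ ∅; g ≡ 0 at y ∈ {3}; common: ∅.
  x = 4: f ≡ 0 at y ∈ ∅; g ≡ 0 at y ∈ {3}; common: ∅.
Collecting: common zeros = {(0, 3)}, so the count is 1.
Comparison with the Bézout bound: 1 ≤ 2 = deg(f)·deg(g), as expected for curves with no common component (the affine F_5-count falls short of the bound because intersections may lie at infinity, over extension fields, or carry multiplicity).


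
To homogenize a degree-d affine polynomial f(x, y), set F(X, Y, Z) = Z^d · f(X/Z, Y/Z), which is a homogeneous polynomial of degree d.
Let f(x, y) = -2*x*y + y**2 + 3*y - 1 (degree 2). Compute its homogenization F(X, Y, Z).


F(X, Y, Z) = -2*X*Y + Y**2 + 3*Y*Z - Z**2

deg(f) = 2.
Substitute x = X/Z, y = Y/Z into f, then multiply by Z^2.
  monomial -2·x^1·y^1 ↦ -2·X^1·Y^1·Z^0.
  monomial 1·x^0·y^2 ↦ 1·X^0·Y^2·Z^0.
  monomial 3·x^0·y^1 ↦ 3·X^0·Y^1·Z^1.
  monomial -1·x^0·y^0 ↦ -1·X^0·Y^0·Z^2.
Collecting: F(X, Y, Z) = -2*X*Y + Y**2 + 3*Y*Z - Z**2.


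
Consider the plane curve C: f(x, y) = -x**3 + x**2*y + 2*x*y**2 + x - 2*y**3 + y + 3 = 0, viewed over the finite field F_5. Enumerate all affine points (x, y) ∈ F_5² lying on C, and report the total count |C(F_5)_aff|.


Affine F_5-points: {(1, 1), (1, 4)}; count = 2.

For each of the 25 pairs (x, y) ∈ F_5², evaluate f(x, y) mod 5. Record the zeros.
  x = 0: [0↦3, 1↦2, 2↦4, 3↦2, 4↦4]  zeros at y ∈ ∅
  x = 1: [0↦3, 1↦0, 2↦4, 3↦3, 4↦0]  zeros at y ∈ {1, 4}
  x = 2: [0↦2, 1↦4, 2↦2, 3↦4, 4↦3]  zeros at y ∈ ∅
  x = 3: [0↦4, 1↦3, 2↦2, 3↦4, 4↦2]  zeros at y ∈ ∅
  x = 4: [0↦3, 1↦1, 2↦3, 3↦2, 4↦1]  zeros at y ∈ ∅
Collecting zeros: affine points = {(1, 1), (1, 4)}.
Total count |C(F_5)_aff| = 2.


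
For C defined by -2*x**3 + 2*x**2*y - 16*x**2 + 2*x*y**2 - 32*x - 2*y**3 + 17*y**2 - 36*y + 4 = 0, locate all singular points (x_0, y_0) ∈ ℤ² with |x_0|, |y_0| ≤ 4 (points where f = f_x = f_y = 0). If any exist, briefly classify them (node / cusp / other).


Singular points: {(-2, 2)}; classification: cusp.

Compute partial derivatives:
  f_x = -6*x**2 + 4*x*y - 32*x + 2*y**2 - 32.
  f_y = 2*x**2 + 4*x*y - 6*y**2 + 34*y - 36.
Scan x_0 ∈ {−4, ..., 4}. For each x_0, f_y(x_0, y) is a polynomial in y; find its integer roots y ∈ {−4, ..., 4}, then test f_x and f at those candidates.
  x = -4: f_y(-4, y) = -6*y**2 + 18*y - 4; no integer root y with |y| ≤ 4.
  x = -3: f_y(-3, y) = -6*y**2 + 22*y - 18; no integer root y with |y| ≤ 4.
  x = -2: f_y(-2, y) = -6*y**2 + 26*y - 28; vanishes at y ∈ {2}. (-2, 2): f_x = 0, f = 0 — SINGULAR.
  x = -1: f_y(-1, y) = -6*y**2 + 30*y - 34; no integer root y with |y| ≤ 4.
  x = 0: f_y(0, y) = -6*y**2 + 34*y - 36; no integer root y with |y| ≤ 4.
  x = 1: f_y(1, y) = -6*y**2 + 38*y - 34; no integer root y with |y| ≤ 4.
  x = 2: f_y(2, y) = -6*y**2 + 42*y - 28; no integer root y with |y| ≤ 4.
  x = 3: f_y(3, y) = -6*y**2 + 46*y - 18; no integer root y with |y| ≤ 4.
  x = 4: f_y(4, y) = -6*y**2 + 50*y - 4; no integer root y with |y| ≤ 4.
Only singular point on the grid: (-2, 2).
Classify: substitute x = -2 + u, y = 2 + v and expand: f = -2*u**3 + 2*u**2*v + 2*u*v**2 - 2*v**3 + v**2.
No constant or linear terms (consistent with a singular point). Quadratic part: v**2. Cubic part: -2*u**3 + 2*u**2*v + 2*u*v**2 - 2*v**3.
The quadratic part v**2 is a perfect square, so there is a single (double) tangent line v = 0, i.e. y = 2. Restricting the cubic part to that line (v = 0) leaves -2*u**3 ≠ 0, so f is not divisible by v and the branch is v² ≈ 2*u**3 to lowest order — this is a cusp.
Classification: cusp.


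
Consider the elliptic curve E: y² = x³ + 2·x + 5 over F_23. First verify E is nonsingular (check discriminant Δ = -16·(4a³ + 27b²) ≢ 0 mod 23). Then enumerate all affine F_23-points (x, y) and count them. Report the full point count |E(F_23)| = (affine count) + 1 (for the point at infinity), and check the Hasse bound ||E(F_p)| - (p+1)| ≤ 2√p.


Affine points = {(1, 10), (1, 13), (4, 10), (4, 13), (5, 5), (5, 18), (6, 7), (6, 16), (8, 2), (8, 21), (9, 4), (9, 19), (10, 6), (10, 17), (11, 1), (11, 22), (12, 3), (12, 20), (15, 11), (15, 12), (16, 4), (16, 19), (18, 10), (18, 13), (19, 5), (19, 18), (20, 8), (20, 15), (21, 4), (21, 19), (22, 5), (22, 18)}; affine count = 32; |E(F_23)| = 33.

Discriminant check: Δ ∝ 4a³ + 27b² = 4·2³ + 27·5² = 4·8 + 27·25 ≡ 17 (mod 23). Nonzero ⇒ E is nonsingular.
For each x ∈ F_23, compute rhs = x³ + 2·x + 5 mod 23, then count y ∈ F_23 with y² ≡ rhs.
  x = 0: rhs = 5, matching y values: none (0 points).
  x = 1: rhs = 8, matching y values: 10, 13 (2 points).
  x = 2: rhs = 17, matching y values: none (0 points).
  x = 3: rhs = 15, matching y values: none (0 points).
  x = 4: rhs = 8, matching y values: 10, 13 (2 points).
  x = 5: rhs = 2, matching y values: 5, 18 (2 points).
  x = 6: rhs = 3, matching y values: 7, 16 (2 points).
  x = 7: rhs = 17, matching y values: none (0 points).
  x = 8: rhs = 4, matching y values: 2, 21 (2 points).
  x = 9: rhs = 16, matching y values: 4, 19 (2 points).
  x = 10: rhs = 13, matching y values: 6, 17 (2 points).
  x = 11: rhs = 1, matching y values: 1, 22 (2 points).
  x = 12: rhs = 9, matching y values: 3, 20 (2 points).
  x = 13: rhs = 20, matching y values: none (0 points).
  x = 14: rhs = 17, matching y values: none (0 points).
  x = 15: rhs = 6, matching y values: 11, 12 (2 points).
  x = 16: rhs = 16, matching y values: 4, 19 (2 points).
  x = 17: rhs = 7, matching y values: none (0 points).
  x = 18: rhs = 8, matching y values: 10, 13 (2 points).
  x = 19: rhs = 2, matching y values: 5, 18 (2 points).
  x = 20: rhs = 18, matching y values: 8, 15 (2 points).
  x = 21: rhs = 16, matching y values: 4, 19 (2 points).
  x = 22: rhs = 2, matching y values: 5, 18 (2 points).
Total affine count: 32.
Full point count |E(F_23)| = 32 + 1 = 33.
Hasse bound: |33 − (23+1)| = |9| = 9 ≤ 2√23 ≈ 9.5917 ✓.


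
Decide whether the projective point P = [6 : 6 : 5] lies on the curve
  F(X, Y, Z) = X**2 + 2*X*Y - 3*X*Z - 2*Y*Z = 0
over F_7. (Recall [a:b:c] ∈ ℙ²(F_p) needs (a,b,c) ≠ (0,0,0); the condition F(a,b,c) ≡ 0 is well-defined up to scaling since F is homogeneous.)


F(6,6,5) ≡ 0 (mod 7); P is on the curve.

Evaluate F(6, 6, 5) term-by-term (mod 7).
  X**2 ↦ 1·36·1·1 = 36
  2*X*Y ↦ 2·6·6·1 = 72
  -3*X*Z ↦ -3·6·1·5 = -90
  -2*Y*Z ↦ -2·1·6·5 = -60
Sum: F(6, 6, 5) = (36) + (72) + (-90) + (-60) = -42.
Reducing mod 7: -42 ≡ 0 (mod 7).
Since F(a, b, c) ≡ 0 (mod 7), P lies on the curve.


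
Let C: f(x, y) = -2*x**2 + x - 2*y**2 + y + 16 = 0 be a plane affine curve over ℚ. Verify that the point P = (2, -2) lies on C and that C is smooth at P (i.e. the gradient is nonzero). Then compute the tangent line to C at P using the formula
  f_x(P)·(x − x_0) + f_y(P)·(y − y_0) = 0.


Tangent line at P: -7*x + 9*y + 32 = 0.

Step 1: f(2, -2) = 0, so P lies on C.
Step 2: partial derivatives
  f_x(x, y) = 1 - 4*x, f_y(x, y) = 1 - 4*y.
  f_x(P) = -7, f_y(P) = 9 (gradient nonzero, so P is smooth).
Step 3: tangent line at P: -7·(x − 2) + 9·(y − -2) = 0.
Expanding: -7*x + 9*y + 32 = 0.


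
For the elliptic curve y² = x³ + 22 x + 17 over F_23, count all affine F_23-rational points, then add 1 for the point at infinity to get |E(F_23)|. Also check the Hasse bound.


Affine points = {(2, 0), (3, 8), (3, 15), (4, 10), (4, 13), (7, 10), (7, 13), (9, 1), (9, 22), (10, 8), (10, 15), (11, 7), (11, 16), (12, 10), (12, 13), (13, 4), (13, 19), (16, 7), (16, 16), (18, 9), (18, 14), (19, 7), (19, 16), (20, 4), (20, 19)}; affine count = 25; |E(F_23)| = 26.

Discriminant check: Δ ∝ 4a³ + 27b² = 4·22³ + 27·17² = 4·10648 + 27·289 ≡ 2 (mod 23). Nonzero ⇒ E is nonsingular.
For each x ∈ F_23, compute rhs = x³ + 22·x + 17 mod 23, then count y ∈ F_23 with y² ≡ rhs.
  x = 0: rhs = 17, matching y values: none (0 points).
  x = 1: rhs = 17, matching y values: none (0 points).
  x = 2: rhs = 0, matching y values: 0 (1 points).
  x = 3: rhs = 18, matching y values: 8, 15 (2 points).
  x = 4: rhs = 8, matching y values: 10, 13 (2 points).
  x = 5: rhs = 22, matching y values: none (0 points).
  x = 6: rhs = 20, matching y values: none (0 points).
  x = 7: rhs = 8, matching y values: 10, 13 (2 points).
  x = 8: rhs = 15, matching y values: none (0 points).
  x = 9: rhs = 1, matching y values: 1, 22 (2 points).
  x = 10: rhs = 18, matching y values: 8, 15 (2 points).
  x = 11: rhs = 3, matching y values: 7, 16 (2 points).
  x = 12: rhs = 8, matching y values: 10, 13 (2 points).
  x = 13: rhs = 16, matching y values: 4, 19 (2 points).
  x = 14: rhs = 10, matching y values: none (0 points).
  x = 15: rhs = 19, matching y values: none (0 points).
  x = 16: rhs = 3, matching y values: 7, 16 (2 points).
  x = 17: rhs = 14, matching y values: none (0 points).
  x = 18: rhs = 12, matching y values: 9, 14 (2 points).
  x = 19: rhs = 3, matching y values: 7, 16 (2 points).
  x = 20: rhs = 16, matching y values: 4, 19 (2 points).
  x = 21: rhs = 11, matching y values: none (0 points).
  x = 22: rhs = 17, matching y values: none (0 points).
Total affine count: 25.
Full point count |E(F_23)| = 25 + 1 = 26.
Hasse bound: |26 − (23+1)| = |2| = 2 ≤ 2√23 ≈ 9.5917 ✓.


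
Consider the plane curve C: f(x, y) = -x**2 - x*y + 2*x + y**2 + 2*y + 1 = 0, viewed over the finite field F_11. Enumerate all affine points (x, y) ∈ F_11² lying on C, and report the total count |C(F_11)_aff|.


Affine F_11-points: {(0, 10), (1, 4), (1, 6), (3, 2), (3, 10), (6, 6), (6, 9), (8, 2), (8, 4), (9, 9)}; count = 10.

For each of the 121 pairs (x, y) ∈ F_11², evaluate f(x, y) mod 11. Record the zeros.
  x = 0: [0↦1, 1↦4, 2↦9, 3↦5, 4↦3, 5↦3, 6↦5, 7↦9, 8↦4, 9↦1, 10↦0]  zeros at y ∈ {10}
  x = 1: [0↦2, 1↦4, 2↦8, 3↦3, 4↦0, 5↦10, 6↦0, 7↦3, 8↦8, 9↦4, 10↦2]  zeros at y ∈ {4, 6}
  x = 2: [0↦1, 1↦2, 2↦5, 3↦10, 4↦6, 5↦4, 6↦4, 7↦6, 8↦10, 9↦5, 10↦2]  zeros at y ∈ ∅
  x = 3: [0↦9, 1↦9, 2↦0, 3↦4, 4↦10, 5↦7, 6↦6, 7↦7, 8↦10, 9↦4, 10↦0]  zeros at y ∈ {2, 10}
  x = 4: [0↦4, 1↦3, 2↦4, 3↦7, 4↦1, 5↦8, 6↦6, 7↦6, 8↦8, 9↦1, 10↦7]  zeros at y ∈ ∅
  x = 5: [0↦8, 1↦6, 2↦6, 3↦8, 4↦1, 5↦7, 6↦4, 7↦3, 8↦4, 9↦7, 10↦1]  zeros at y ∈ ∅
  x = 6: [0↦10, 1↦7, 2↦6, 3↦7, 4↦10, 5↦4, 6↦0, 7↦9, 8↦9, 9↦0, 10↦4]  zeros at y ∈ {6, 9}
  x = 7: [0↦10, 1↦6, 2↦4, 3↦4, 4↦6, 5↦10, 6↦5, 7↦2, 8↦1, 9↦2, 10↦5]  zeros at y ∈ ∅
  x = 8: [0↦8, 1↦3, 2↦0, 3↦10, 4↦0, 5↦3, 6↦8, 7↦4, 8↦2, 9↦2, 10↦4]  zeros at y ∈ {2, 4}
  x = 9: [0↦4, 1↦9, 2↦5, 3↦3, 4↦3, 5↦5, 6↦9, 7↦4, 8↦1, 9↦0, 10↦1]  zeros at y ∈ {9}
  x = 10: [0↦9, 1↦2, 2↦8, 3↦5, 4↦4, 5↦5, 6↦8, 7↦2, 8↦9, 9↦7, 10↦7]  zeros at y ∈ ∅
Collecting zeros: affine points = {(0, 10), (1, 4), (1, 6), (3, 2), (3, 10), (6, 6), (6, 9), (8, 2), (8, 4), (9, 9)}.
Total count |C(F_11)_aff| = 10.


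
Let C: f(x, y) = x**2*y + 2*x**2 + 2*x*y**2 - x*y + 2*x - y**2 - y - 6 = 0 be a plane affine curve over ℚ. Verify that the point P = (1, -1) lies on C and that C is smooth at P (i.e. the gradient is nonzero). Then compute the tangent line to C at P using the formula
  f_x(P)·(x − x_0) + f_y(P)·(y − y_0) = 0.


Tangent line at P: 7*x - 3*y - 10 = 0.

Step 1: f(1, -1) = 0, so P lies on C.
Step 2: partial derivatives
  f_x(x, y) = 2*x*y + 4*x + 2*y**2 - y + 2, f_y(x, y) = x**2 + 4*x*y - x - 2*y - 1.
  f_x(P) = 7, f_y(P) = -3 (gradient nonzero, so P is smooth).
Step 3: tangent line at P: 7·(x − 1) + -3·(y − -1) = 0.
Expanding: 7*x - 3*y - 10 = 0.


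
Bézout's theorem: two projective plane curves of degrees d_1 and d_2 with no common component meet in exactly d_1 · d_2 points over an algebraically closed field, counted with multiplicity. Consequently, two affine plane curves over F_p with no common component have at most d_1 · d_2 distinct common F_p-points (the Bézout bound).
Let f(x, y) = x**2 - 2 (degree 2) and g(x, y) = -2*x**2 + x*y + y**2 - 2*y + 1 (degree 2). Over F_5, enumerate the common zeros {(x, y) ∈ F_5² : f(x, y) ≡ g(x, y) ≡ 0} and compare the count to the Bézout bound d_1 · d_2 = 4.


Common zeros: ∅; count = 0; Bézout bound = 4.

deg(f) = 2, deg(g) = 2, so Bézout bound = 4.
Scan x ∈ F_5. For each x, list the y ∈ F_5 with f(x, y) ≡ 0 and those with g(x, y) ≡ 0 (mod 5); the common zeros in that column are the intersection.
  x = 0: f ≡ 0 at y ∈ ∅; g ≡ 0 at y ∈ {1}; common: ∅.
  x = 1: f ≡ 0 at y ∈ ∅; g ≡ 0 at y ∈ {3}; common: ∅.
  x = 2: f ≡ 0 at y ∈ ∅; g ≡ 0 at y ∈ ∅; common: ∅.
  x = 3: f ≡ 0 at y ∈ ∅; g ≡ 0 at y ∈ {1, 3}; common: ∅.
  x = 4: f ≡ 0 at y ∈ ∅; g ≡ 0 at y ∈ ∅; common: ∅.
Collecting: common zeros = ∅, so the count is 0.
Comparison with the Bézout bound: 0 ≤ 4 = deg(f)·deg(g), as expected for curves with no common component (the affine F_5-count falls short of the bound because intersections may lie at infinity, over extension fields, or carry multiplicity).


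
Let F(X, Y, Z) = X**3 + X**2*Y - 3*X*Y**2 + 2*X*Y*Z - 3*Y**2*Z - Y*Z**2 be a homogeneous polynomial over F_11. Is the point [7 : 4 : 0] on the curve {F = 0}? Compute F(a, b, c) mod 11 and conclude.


F(7,4,0) ≡ 5 (mod 11); P is NOT on the curve.

Evaluate F(7, 4, 0) term-by-term (mod 11).
  X**3 ↦ 1·343·1·1 = 343
  X**2*Y ↦ 1·49·4·1 = 196
  -3*X*Y**2 ↦ -3·7·16·1 = -336
  2*X*Y*Z ↦ 2·7·4·0 = 0
  -3*Y**2*Z ↦ -3·1·16·0 = 0
  -Y*Z**2 ↦ -1·1·4·0 = 0
Sum: F(7, 4, 0) = (343) + (196) + (-336) + (0) + (0) + (0) = 203.
Reducing mod 11: 203 ≡ 5 (mod 11).
Since F(a, b, c) ≡ 5 ≠ 0 (mod 11), P does NOT lie on the curve.


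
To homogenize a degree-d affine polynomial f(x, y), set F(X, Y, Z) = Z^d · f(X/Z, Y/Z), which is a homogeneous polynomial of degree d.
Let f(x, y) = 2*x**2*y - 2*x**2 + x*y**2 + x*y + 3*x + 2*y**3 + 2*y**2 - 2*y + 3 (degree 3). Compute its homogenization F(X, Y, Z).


F(X, Y, Z) = 2*X**2*Y - 2*X**2*Z + X*Y**2 + X*Y*Z + 3*X*Z**2 + 2*Y**3 + 2*Y**2*Z - 2*Y*Z**2 + 3*Z**3

deg(f) = 3.
Substitute x = X/Z, y = Y/Z into f, then multiply by Z^3.
  monomial 2·x^2·y^1 ↦ 2·X^2·Y^1·Z^0.
  monomial -2·x^2·y^0 ↦ -2·X^2·Y^0·Z^1.
  monomial 1·x^1·y^2 ↦ 1·X^1·Y^2·Z^0.
  monomial 1·x^1·y^1 ↦ 1·X^1·Y^1·Z^1.
  monomial 3·x^1·y^0 ↦ 3·X^1·Y^0·Z^2.
  monomial 2·x^0·y^3 ↦ 2·X^0·Y^3·Z^0.
  monomial 2·x^0·y^2 ↦ 2·X^0·Y^2·Z^1.
  monomial -2·x^0·y^1 ↦ -2·X^0·Y^1·Z^2.
  monomial 3·x^0·y^0 ↦ 3·X^0·Y^0·Z^3.
Collecting: F(X, Y, Z) = 2*X**2*Y - 2*X**2*Z + X*Y**2 + X*Y*Z + 3*X*Z**2 + 2*Y**3 + 2*Y**2*Z - 2*Y*Z**2 + 3*Z**3.


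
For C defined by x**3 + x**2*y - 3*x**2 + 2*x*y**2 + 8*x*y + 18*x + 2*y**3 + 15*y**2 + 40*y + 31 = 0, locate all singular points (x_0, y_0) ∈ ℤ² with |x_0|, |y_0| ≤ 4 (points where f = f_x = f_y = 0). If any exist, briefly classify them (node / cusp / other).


Singular points: {(2, -3)}; classification: cusp.

Compute partial derivatives:
  f_x = 3*x**2 + 2*x*y - 6*x + 2*y**2 + 8*y + 18.
  f_y = x**2 + 4*x*y + 8*x + 6*y**2 + 30*y + 40.
Scan x_0 ∈ {−4, ..., 4}. For each x_0, f_y(x_0, y) is a polynomial in y; find its integer roots y ∈ {−4, ..., 4}, then test f_x and f at those candidates.
  x = -4: f_y(-4, y) = 6*y**2 + 14*y + 24; no integer root y with |y| ≤ 4.
  x = -3: f_y(-3, y) = 6*y**2 + 18*y + 25; no integer root y with |y| ≤ 4.
  x = -2: f_y(-2, y) = 6*y**2 + 22*y + 28; no integer root y with |y| ≤ 4.
  x = -1: f_y(-1, y) = 6*y**2 + 26*y + 33; no integer root y with |y| ≤ 4.
  x = 0: f_y(0, y) = 6*y**2 + 30*y + 40; no integer root y with |y| ≤ 4.
  x = 1: f_y(1, y) = 6*y**2 + 34*y + 49; no integer root y with |y| ≤ 4.
  x = 2: f_y(2, y) = 6*y**2 + 38*y + 60; vanishes at y ∈ {-3}. (2, -3): f_x = 0, f = 0 — SINGULAR.
  x = 3: f_y(3, y) = 6*y**2 + 42*y + 73; no integer root y with |y| ≤ 4.
  x = 4: f_y(4, y) = 6*y**2 + 46*y + 88; vanishes at y ∈ {-4}. (4, -4): f_x = 10 ≠ 0.
Only singular point on the grid: (2, -3).
Classify: substitute x = 2 + u, y = -3 + v and expand: f = u**3 + u**2*v + 2*u*v**2 + 2*v**3 + v**2.
No constant or linear terms (consistent with a singular point). Quadratic part: v**2. Cubic part: u**3 + u**2*v + 2*u*v**2 + 2*v**3.
The quadratic part v**2 is a perfect square, so there is a single (double) tangent line v = 0, i.e. y = -3. Restricting the cubic part to that line (v = 0) leaves u**3 ≠ 0, so f is not divisible by v and the branch is v² ≈ -u**3 to lowest order — this is a cusp.
Classification: cusp.


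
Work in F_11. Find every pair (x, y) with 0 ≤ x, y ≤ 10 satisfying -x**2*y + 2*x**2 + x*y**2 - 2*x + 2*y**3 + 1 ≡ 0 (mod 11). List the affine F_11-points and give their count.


Affine F_11-points: {(0, 3), (4, 8), (6, 1), (7, 3), (8, 2), (10, 8)}; count = 6.

For each of the 121 pairs (x, y) ∈ F_11², evaluate f(x, y) mod 11. Record the zeros.
  x = 0: [0↦1, 1↦3, 2↦6, 3↦0, 4↦8, 5↦9, 6↦4, 7↦5, 8↦2, 9↦7, 10↦10]  zeros at y ∈ {3}
  x = 1: [0↦1, 1↦3, 2↦8, 3↦6, 4↦9, 5↦7, 6↦1, 7↦3, 8↦3, 9↦2, 10↦1]  zeros at y ∈ ∅
  x = 2: [0↦5, 1↦5, 2↦10, 3↦10, 4↦6, 5↦10, 6↦1, 7↦2, 8↦3, 9↦5, 10↦9]  zeros at y ∈ ∅
  x = 3: [0↦2, 1↦9, 2↦1, 3↦1, 4↦10, 5↦7, 6↦4, 7↦2, 8↦2, 9↦5, 10↦1]  zeros at y ∈ ∅
  x = 4: [0↦3, 1↦4, 2↦3, 3↦1, 4↦10, 5↦9, 6↦10, 7↦3, 8↦0, 9↦2, 10↦10]  zeros at y ∈ {8}
  x = 5: [0↦8, 1↦1, 2↦5, 3↦10, 4↦6, 5↦5, 6↦8, 7↦5, 8↦8, 9↦7, 10↦3]  zeros at y ∈ ∅
  x = 6: [0↦6, 1↦0, 2↦7, 3↦6, 4↦9, 5↦6, 6↦9, 7↦8, 8↦4, 9↦9, 10↦2]  zeros at y ∈ {1}
  x = 7: [0↦8, 1↦1, 2↦9, 3↦0, 4↦8, 5↦1, 6↦2, 7↦1, 8↦10, 9↦8, 10↦7]  zeros at y ∈ {3}
  x = 8: [0↦3, 1↦4, 2↦0, 3↦3, 4↦3, 5↦1, 6↦9, 7↦6, 8↦4, 9↦4, 10↦7]  zeros at y ∈ {2}
  x = 9: [0↦2, 1↦9, 2↦2, 3↦4, 4↦5, 5↦6, 6↦8, 7↦1, 8↦8, 9↦8, 10↦2]  zeros at y ∈ ∅
  x = 10: [0↦5, 1↦5, 2↦4, 3↦3, 4↦3, 5↦5, 6↦10, 7↦8, 8↦0, 9↦9, 10↦3]  zeros at y ∈ {8}
Collecting zeros: affine points = {(0, 3), (4, 8), (6, 1), (7, 3), (8, 2), (10, 8)}.
Total count |C(F_11)_aff| = 6.


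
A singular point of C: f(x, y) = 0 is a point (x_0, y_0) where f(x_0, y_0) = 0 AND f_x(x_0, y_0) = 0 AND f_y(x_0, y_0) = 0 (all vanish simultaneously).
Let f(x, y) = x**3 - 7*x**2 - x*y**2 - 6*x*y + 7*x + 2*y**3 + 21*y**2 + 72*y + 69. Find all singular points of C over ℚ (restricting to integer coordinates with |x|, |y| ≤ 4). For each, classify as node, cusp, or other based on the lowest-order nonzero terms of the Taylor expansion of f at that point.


Singular points: {(2, -3)}; classification: node.

Compute partial derivatives:
  f_x = 3*x**2 - 14*x - y**2 - 6*y + 7.
  f_y = -2*x*y - 6*x + 6*y**2 + 42*y + 72.
Scan x_0 ∈ {−4, ..., 4}. For each x_0, f_y(x_0, y) is a polynomial in y; find its integer roots y ∈ {−4, ..., 4}, then test f_x and f at those candidates.
  x = -4: f_y(-4, y) = 6*y**2 + 50*y + 96; vanishes at y ∈ {-3}. (-4, -3): f_x = 120 ≠ 0.
  x = -3: f_y(-3, y) = 6*y**2 + 48*y + 90; vanishes at y ∈ {-3}. (-3, -3): f_x = 85 ≠ 0.
  x = -2: f_y(-2, y) = 6*y**2 + 46*y + 84; vanishes at y ∈ {-3}. (-2, -3): f_x = 56 ≠ 0.
  x = -1: f_y(-1, y) = 6*y**2 + 44*y + 78; vanishes at y ∈ {-3}. (-1, -3): f_x = 33 ≠ 0.
  x = 0: f_y(0, y) = 6*y**2 + 42*y + 72; vanishes at y ∈ {-4, -3}. (0, -4): f_x = 15 ≠ 0; (0, -3): f_x = 16 ≠ 0.
  x = 1: f_y(1, y) = 6*y**2 + 40*y + 66; vanishes at y ∈ {-3}. (1, -3): f_x = 5 ≠ 0.
  x = 2: f_y(2, y) = 6*y**2 + 38*y + 60; vanishes at y ∈ {-3}. (2, -3): f_x = 0, f = 0 — SINGULAR.
  x = 3: f_y(3, y) = 6*y**2 + 36*y + 54; vanishes at y ∈ {-3}. (3, -3): f_x = 1 ≠ 0.
  x = 4: f_y(4, y) = 6*y**2 + 34*y + 48; vanishes at y ∈ {-3}. (4, -3): f_x = 8 ≠ 0.
Only singular point on the grid: (2, -3).
Classify: substitute x = 2 + u, y = -3 + v and expand: f = u**3 - u**2 - u*v**2 + 2*v**3 + v**2.
No constant or linear terms (consistent with a singular point). Quadratic part: -u**2 + v**2. Cubic part: u**3 - u*v**2 + 2*v**3.
The quadratic part v**2 - u**2 = (v − u)(v + u) splits into two distinct linear factors, so there are two distinct tangent lines y − -3 = ±(x − 2) — this is a node (ordinary double point).
Classification: node.


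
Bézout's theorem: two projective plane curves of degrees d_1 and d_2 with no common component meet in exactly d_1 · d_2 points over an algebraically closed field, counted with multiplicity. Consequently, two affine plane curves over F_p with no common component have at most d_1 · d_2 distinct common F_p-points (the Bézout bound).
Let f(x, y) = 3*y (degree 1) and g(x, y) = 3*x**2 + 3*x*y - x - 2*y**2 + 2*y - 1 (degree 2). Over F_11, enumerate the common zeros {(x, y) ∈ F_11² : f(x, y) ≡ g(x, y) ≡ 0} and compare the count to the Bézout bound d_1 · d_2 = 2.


Common zeros: ∅; count = 0; Bézout bound = 2.

deg(f) = 1, deg(g) = 2, so Bézout bound = 2.
Scan x ∈ F_11. For each x, list the y ∈ F_11 with f(x, y) ≡ 0 and those with g(x, y) ≡ 0 (mod 11); the common zeros in that column are the intersection.
  x = 0: f ≡ 0 at y ∈ {0}; g ≡ 0 at y ∈ ∅; common: ∅.
  x = 1: f ≡ 0 at y ∈ {0}; g ≡ 0 at y ∈ {4}; common: ∅.
  x = 2: f ≡ 0 at y ∈ {0}; g ≡ 0 at y ∈ {7, 8}; common: ∅.
  x = 3: f ≡ 0 at y ∈ {0}; g ≡ 0 at y ∈ ∅; common: ∅.
  x = 4: f ≡ 0 at y ∈ {0}; g ≡ 0 at y ∈ {1, 6}; common: ∅.
  x = 5: f ≡ 0 at y ∈ {0}; g ≡ 0 at y ∈ {6, 8}; common: ∅.
  x = 6: f ≡ 0 at y ∈ {0}; g ≡ 0 at y ∈ {3, 7}; common: ∅.
  x = 7: f ≡ 0 at y ∈ {0}; g ≡ 0 at y ∈ ∅; common: ∅.
  x = 8: f ≡ 0 at y ∈ {0}; g ≡ 0 at y ∈ ∅; common: ∅.
  x = 9: f ≡ 0 at y ∈ {0}; g ≡ 0 at y ∈ ∅; common: ∅.
  x = 10: f ≡ 0 at y ∈ {0}; g ≡ 0 at y ∈ {1, 4}; common: ∅.
Collecting: common zeros = ∅, so the count is 0.
Comparison with the Bézout bound: 0 ≤ 2 = deg(f)·deg(g), as expected for curves with no common component (the affine F_11-count falls short of the bound because intersections may lie at infinity, over extension fields, or carry multiplicity).


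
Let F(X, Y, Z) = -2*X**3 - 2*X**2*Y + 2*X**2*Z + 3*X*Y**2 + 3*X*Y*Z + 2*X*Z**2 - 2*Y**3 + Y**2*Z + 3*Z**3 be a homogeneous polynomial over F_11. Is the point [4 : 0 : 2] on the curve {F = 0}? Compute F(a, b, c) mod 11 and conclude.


F(4,0,2) ≡ 3 (mod 11); P is NOT on the curve.

Evaluate F(4, 0, 2) term-by-term (mod 11).
  -2*X**3 ↦ -2·64·1·1 = -128
  -2*X**2*Y ↦ -2·16·0·1 = 0
  2*X**2*Z ↦ 2·16·1·2 = 64
  3*X*Y**2 ↦ 3·4·0·1 = 0
  3*X*Y*Z ↦ 3·4·0·2 = 0
  2*X*Z**2 ↦ 2·4·1·4 = 32
  -2*Y**3 ↦ -2·1·0·1 = 0
  Y**2*Z ↦ 1·1·0·2 = 0
  3*Z**3 ↦ 3·1·1·8 = 24
Sum: F(4, 0, 2) = (-128) + (0) + (64) + (0) + (0) + (32) + (0) + (0) + (24) = -8.
Reducing mod 11: -8 ≡ 3 (mod 11).
Since F(a, b, c) ≡ 3 ≠ 0 (mod 11), P does NOT lie on the curve.


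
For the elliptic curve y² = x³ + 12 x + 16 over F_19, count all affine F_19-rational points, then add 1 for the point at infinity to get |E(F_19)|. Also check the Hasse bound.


Affine points = {(0, 4), (0, 15), (5, 7), (5, 12), (6, 0), (7, 5), (7, 14), (8, 4), (8, 15), (9, 6), (9, 13), (11, 4), (11, 15), (12, 8), (12, 11)}; affine count = 15; |E(F_19)| = 16.

Discriminant check: Δ ∝ 4a³ + 27b² = 4·12³ + 27·16² = 4·1728 + 27·256 ≡ 11 (mod 19). Nonzero ⇒ E is nonsingular.
For each x ∈ F_19, compute rhs = x³ + 12·x + 16 mod 19, then count y ∈ F_19 with y² ≡ rhs.
  x = 0: rhs = 16, matching y values: 4, 15 (2 points).
  x = 1: rhs = 10, matching y values: none (0 points).
  x = 2: rhs = 10, matching y values: none (0 points).
  x = 3: rhs = 3, matching y values: none (0 points).
  x = 4: rhs = 14, matching y values: none (0 points).
  x = 5: rhs = 11, matching y values: 7, 12 (2 points).
  x = 6: rhs = 0, matching y values: 0 (1 points).
  x = 7: rhs = 6, matching y values: 5, 14 (2 points).
  x = 8: rhs = 16, matching y values: 4, 15 (2 points).
  x = 9: rhs = 17, matching y values: 6, 13 (2 points).
  x = 10: rhs = 15, matching y values: none (0 points).
  x = 11: rhs = 16, matching y values: 4, 15 (2 points).
  x = 12: rhs = 7, matching y values: 8, 11 (2 points).
  x = 13: rhs = 13, matching y values: none (0 points).
  x = 14: rhs = 2, matching y values: none (0 points).
  x = 15: rhs = 18, matching y values: none (0 points).
  x = 16: rhs = 10, matching y values: none (0 points).
  x = 17: rhs = 3, matching y values: none (0 points).
  x = 18: rhs = 3, matching y values: none (0 points).
Total affine count: 15.
Full point count |E(F_19)| = 15 + 1 = 16.
Hasse bound: |16 − (19+1)| = |-4| = 4 ≤ 2√19 ≈ 8.7178 ✓.


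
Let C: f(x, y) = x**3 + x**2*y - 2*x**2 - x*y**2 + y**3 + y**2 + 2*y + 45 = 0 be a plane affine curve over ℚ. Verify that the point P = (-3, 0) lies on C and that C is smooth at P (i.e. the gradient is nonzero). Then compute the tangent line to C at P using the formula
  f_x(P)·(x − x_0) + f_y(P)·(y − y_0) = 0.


Tangent line at P: 39*x + 11*y + 117 = 0.

Step 1: f(-3, 0) = 0, so P lies on C.
Step 2: partial derivatives
  f_x(x, y) = 3*x**2 + 2*x*y - 4*x - y**2, f_y(x, y) = x**2 - 2*x*y + 3*y**2 + 2*y + 2.
  f_x(P) = 39, f_y(P) = 11 (gradient nonzero, so P is smooth).
Step 3: tangent line at P: 39·(x − -3) + 11·(y − 0) = 0.
Expanding: 39*x + 11*y + 117 = 0.


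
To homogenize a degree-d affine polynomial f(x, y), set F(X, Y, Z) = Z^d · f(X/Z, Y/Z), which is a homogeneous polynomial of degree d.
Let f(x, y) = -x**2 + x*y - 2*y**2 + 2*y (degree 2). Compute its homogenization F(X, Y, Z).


F(X, Y, Z) = -X**2 + X*Y - 2*Y**2 + 2*Y*Z

deg(f) = 2.
Substitute x = X/Z, y = Y/Z into f, then multiply by Z^2.
  monomial -1·x^2·y^0 ↦ -1·X^2·Y^0·Z^0.
  monomial 1·x^1·y^1 ↦ 1·X^1·Y^1·Z^0.
  monomial -2·x^0·y^2 ↦ -2·X^0·Y^2·Z^0.
  monomial 2·x^0·y^1 ↦ 2·X^0·Y^1·Z^1.
Collecting: F(X, Y, Z) = -X**2 + X*Y - 2*Y**2 + 2*Y*Z.


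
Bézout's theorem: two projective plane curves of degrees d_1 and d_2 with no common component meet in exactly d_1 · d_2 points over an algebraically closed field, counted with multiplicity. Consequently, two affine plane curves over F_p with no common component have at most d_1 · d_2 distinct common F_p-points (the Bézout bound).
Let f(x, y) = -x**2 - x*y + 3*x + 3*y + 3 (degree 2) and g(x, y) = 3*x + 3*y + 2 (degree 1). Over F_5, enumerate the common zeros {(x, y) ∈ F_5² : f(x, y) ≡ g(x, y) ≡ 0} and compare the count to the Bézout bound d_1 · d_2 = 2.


Common zeros: {(1, 0)}; count = 1; Bézout bound = 2.

deg(f) = 2, deg(g) = 1, so Bézout bound = 2.
Scan x ∈ F_5. For each x, list the y ∈ F_5 with f(x, y) ≡ 0 and those with g(x, y) ≡ 0 (mod 5); the common zeros in that column are the intersection.
  x = 0: f ≡ 0 at y ∈ {4}; g ≡ 0 at y ∈ {1}; common: ∅.
  x = 1: f ≡ 0 at y ∈ {0}; g ≡ 0 at y ∈ {0}; common: {0}.
  x = 2: f ≡ 0 at y ∈ {0}; g ≡ 0 at y ∈ {4}; common: ∅.
  x = 3: f ≡ 0 at y ∈ ∅; g ≡ 0 at y ∈ {3}; common: ∅.
  x = 4: f ≡ 0 at y ∈ {4}; g ≡ 0 at y ∈ {2}; common: ∅.
Collecting: common zeros = {(1, 0)}, so the count is 1.
Comparison with the Bézout bound: 1 ≤ 2 = deg(f)·deg(g), as expected for curves with no common component (the affine F_5-count falls short of the bound because intersections may lie at infinity, over extension fields, or carry multiplicity).


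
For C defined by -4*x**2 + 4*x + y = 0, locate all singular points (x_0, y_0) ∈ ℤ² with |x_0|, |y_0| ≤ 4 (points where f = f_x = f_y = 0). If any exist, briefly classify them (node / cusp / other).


No singular points in the scanned grid; C is smooth there.

Compute partial derivatives:
  f_x = 4 - 8*x.
  f_y = 1.
f_y = 1 is a nonzero constant, so f_y never vanishes: no point (x, y) can satisfy f = f_x = f_y = 0. In particular no (x, y) ∈ {−4, ..., 4}² is singular; the curve is smooth.


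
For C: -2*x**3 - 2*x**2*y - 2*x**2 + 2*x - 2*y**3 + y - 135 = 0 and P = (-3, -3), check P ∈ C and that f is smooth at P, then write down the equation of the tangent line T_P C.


Tangent line at P: -76*x - 71*y - 441 = 0.

Step 1: f(-3, -3) = 0, so P lies on C.
Step 2: partial derivatives
  f_x(x, y) = -6*x**2 - 4*x*y - 4*x + 2, f_y(x, y) = -2*x**2 - 6*y**2 + 1.
  f_x(P) = -76, f_y(P) = -71 (gradient nonzero, so P is smooth).
Step 3: tangent line at P: -76·(x − -3) + -71·(y − -3) = 0.
Expanding: -76*x - 71*y - 441 = 0.


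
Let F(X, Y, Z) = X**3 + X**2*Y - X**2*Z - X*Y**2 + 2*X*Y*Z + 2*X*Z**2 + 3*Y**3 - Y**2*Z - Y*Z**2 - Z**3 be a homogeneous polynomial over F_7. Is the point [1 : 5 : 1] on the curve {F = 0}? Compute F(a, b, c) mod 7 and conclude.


F(1,5,1) ≡ 0 (mod 7); P is on the curve.

Evaluate F(1, 5, 1) term-by-term (mod 7).
  X**3 ↦ 1·1·1·1 = 1
  X**2*Y ↦ 1·1·5·1 = 5
  -X**2*Z ↦ -1·1·1·1 = -1
  -X*Y**2 ↦ -1·1·25·1 = -25
  2*X*Y*Z ↦ 2·1·5·1 = 10
  2*X*Z**2 ↦ 2·1·1·1 = 2
  3*Y**3 ↦ 3·1·125·1 = 375
  -Y**2*Z ↦ -1·1·25·1 = -25
  -Y*Z**2 ↦ -1·1·5·1 = -5
  -Z**3 ↦ -1·1·1·1 = -1
Sum: F(1, 5, 1) = (1) + (5) + (-1) + (-25) + (10) + (2) + (375) + (-25) + (-5) + (-1) = 336.
Reducing mod 7: 336 ≡ 0 (mod 7).
Since F(a, b, c) ≡ 0 (mod 7), P lies on the curve.


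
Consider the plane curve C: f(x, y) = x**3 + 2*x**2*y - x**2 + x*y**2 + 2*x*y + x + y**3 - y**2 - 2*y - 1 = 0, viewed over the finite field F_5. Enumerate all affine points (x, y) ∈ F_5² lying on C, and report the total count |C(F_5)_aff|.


Affine F_5-points: {(1, 0), (2, 0), (2, 4), (3, 0), (3, 1), (3, 2), (4, 4)}; count = 7.

For each of the 25 pairs (x, y) ∈ F_5², evaluate f(x, y) mod 5. Record the zeros.
  x = 0: [0↦4, 1↦2, 2↦4, 3↦1, 4↦4]  zeros at y ∈ ∅
  x = 1: [0↦0, 1↦3, 2↦2, 3↦3, 4↦2]  zeros at y ∈ {0}
  x = 2: [0↦0, 1↦2, 2↦2, 3↦1, 4↦0]  zeros at y ∈ {0, 4}
  x = 3: [0↦0, 1↦0, 2↦0, 3↦1, 4↦4]  zeros at y ∈ {0, 1, 2}
  x = 4: [0↦1, 1↦3, 2↦2, 3↦4, 4↦0]  zeros at y ∈ {4}
Collecting zeros: affine points = {(1, 0), (2, 0), (2, 4), (3, 0), (3, 1), (3, 2), (4, 4)}.
Total count |C(F_5)_aff| = 7.


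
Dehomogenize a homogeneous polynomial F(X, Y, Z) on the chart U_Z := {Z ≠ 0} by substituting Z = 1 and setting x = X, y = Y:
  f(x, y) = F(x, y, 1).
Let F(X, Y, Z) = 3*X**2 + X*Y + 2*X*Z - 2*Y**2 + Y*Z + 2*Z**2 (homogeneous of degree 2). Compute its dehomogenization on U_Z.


f(x, y) = 3*x**2 + x*y + 2*x - 2*y**2 + y + 2

On U_Z we set Z = 1. Each monomial c·X^i·Y^j·Z^k in F becomes c·x^i·y^j·1^k = c·x^i·y^j.
Substituting Z = 1: F(X, Y, 1) = 3*x**2 + x*y + 2*x - 2*y**2 + y + 2.
Note: deg(f) ≤ deg(F) = 2; strict inequality happens when F is divisible by Z (lost terms).


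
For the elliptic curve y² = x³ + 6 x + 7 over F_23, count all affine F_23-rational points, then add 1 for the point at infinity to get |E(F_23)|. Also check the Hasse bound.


Affine points = {(2, 2), (2, 21), (3, 11), (3, 12), (4, 7), (4, 16), (5, 1), (5, 22), (6, 11), (6, 12), (7, 1), (7, 22), (9, 10), (9, 13), (10, 3), (10, 20), (11, 1), (11, 22), (12, 6), (12, 17), (14, 11), (14, 12), (16, 6), (16, 17), (17, 10), (17, 13), (18, 6), (18, 17), (20, 10), (20, 13), (22, 0)}; affine count = 31; |E(F_23)| = 32.

Discriminant check: Δ ∝ 4a³ + 27b² = 4·6³ + 27·7² = 4·216 + 27·49 ≡ 2 (mod 23). Nonzero ⇒ E is nonsingular.
For each x ∈ F_23, compute rhs = x³ + 6·x + 7 mod 23, then count y ∈ F_23 with y² ≡ rhs.
  x = 0: rhs = 7, matching y values: none (0 points).
  x = 1: rhs = 14, matching y values: none (0 points).
  x = 2: rhs = 4, matching y values: 2, 21 (2 points).
  x = 3: rhs = 6, matching y values: 11, 12 (2 points).
  x = 4: rhs = 3, matching y values: 7, 16 (2 points).
  x = 5: rhs = 1, matching y values: 1, 22 (2 points).
  x = 6: rhs = 6, matching y values: 11, 12 (2 points).
  x = 7: rhs = 1, matching y values: 1, 22 (2 points).
  x = 8: rhs = 15, matching y values: none (0 points).
  x = 9: rhs = 8, matching y values: 10, 13 (2 points).
  x = 10: rhs = 9, matching y values: 3, 20 (2 points).
  x = 11: rhs = 1, matching y values: 1, 22 (2 points).
  x = 12: rhs = 13, matching y values: 6, 17 (2 points).
  x = 13: rhs = 5, matching y values: none (0 points).
  x = 14: rhs = 6, matching y values: 11, 12 (2 points).
  x = 15: rhs = 22, matching y values: none (0 points).
  x = 16: rhs = 13, matching y values: 6, 17 (2 points).
  x = 17: rhs = 8, matching y values: 10, 13 (2 points).
  x = 18: rhs = 13, matching y values: 6, 17 (2 points).
  x = 19: rhs = 11, matching y values: none (0 points).
  x = 20: rhs = 8, matching y values: 10, 13 (2 points).
  x = 21: rhs = 10, matching y values: none (0 points).
  x = 22: rhs = 0, matching y values: 0 (1 points).
Total affine count: 31.
Full point count |E(F_23)| = 31 + 1 = 32.
Hasse bound: |32 − (23+1)| = |8| = 8 ≤ 2√23 ≈ 9.5917 ✓.


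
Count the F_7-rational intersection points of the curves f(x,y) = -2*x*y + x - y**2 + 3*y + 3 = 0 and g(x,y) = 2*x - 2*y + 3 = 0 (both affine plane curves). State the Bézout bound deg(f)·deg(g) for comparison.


Common zeros: {(0, 5), (4, 2)}; count = 2; Bézout bound = 2.

deg(f) = 2, deg(g) = 1, so Bézout bound = 2.
Scan x ∈ F_7. For each x, list the y ∈ F_7 with f(x, y) ≡ 0 and those with g(x, y) ≡ 0 (mod 7); the common zeros in that column are the intersection.
  x = 0: f ≡ 0 at y ∈ {5}; g ≡ 0 at y ∈ {5}; common: {5}.
  x = 1: f ≡ 0 at y ∈ ∅; g ≡ 0 at y ∈ {6}; common: ∅.
  x = 2: f ≡ 0 at y ∈ {3}; g ≡ 0 at y ∈ {0}; common: ∅.
  x = 3: f ≡ 0 at y ∈ ∅; g ≡ 0 at y ∈ {1}; common: ∅.
  x = 4: f ≡ 0 at y ∈ {0, 2}; g ≡ 0 at y ∈ {2}; common: {2}.
  x = 5: f ≡ 0 at y ∈ {1, 6}; g ≡ 0 at y ∈ {3}; common: ∅.
  x = 6: f ≡ 0 at y ∈ ∅; g ≡ 0 at y ∈ {4}; common: ∅.
Collecting: common zeros = {(0, 5), (4, 2)}, so the count is 2.
Comparison with the Bézout bound: 2 ≤ 2 = deg(f)·deg(g), as expected for curves with no common component (the bound is attained).
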